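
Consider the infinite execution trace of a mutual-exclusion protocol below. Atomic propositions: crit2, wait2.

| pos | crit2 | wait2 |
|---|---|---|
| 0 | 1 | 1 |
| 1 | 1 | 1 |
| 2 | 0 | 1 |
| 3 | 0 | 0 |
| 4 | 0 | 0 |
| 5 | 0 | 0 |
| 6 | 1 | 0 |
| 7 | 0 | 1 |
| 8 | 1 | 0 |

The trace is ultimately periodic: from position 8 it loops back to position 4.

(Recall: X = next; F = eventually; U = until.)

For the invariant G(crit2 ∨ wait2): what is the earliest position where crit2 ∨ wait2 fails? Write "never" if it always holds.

Check crit2 ∨ wait2 at each position in order: 0 ✓, 1 ✓, 2 ✓.
At position 3 the labels are {}, so crit2 ∨ wait2 is false there. This is the first violation.

3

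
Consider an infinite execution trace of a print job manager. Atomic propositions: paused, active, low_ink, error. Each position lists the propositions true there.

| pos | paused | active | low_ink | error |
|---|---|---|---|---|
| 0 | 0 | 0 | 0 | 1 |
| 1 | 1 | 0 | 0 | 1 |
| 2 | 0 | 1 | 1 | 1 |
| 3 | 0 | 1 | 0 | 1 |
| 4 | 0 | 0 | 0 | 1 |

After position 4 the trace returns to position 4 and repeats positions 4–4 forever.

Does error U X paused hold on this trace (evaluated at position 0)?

Walking from position 0: X paused first holds at position 0, and error holds at every earlier position along the way, so error U X paused holds.

Holds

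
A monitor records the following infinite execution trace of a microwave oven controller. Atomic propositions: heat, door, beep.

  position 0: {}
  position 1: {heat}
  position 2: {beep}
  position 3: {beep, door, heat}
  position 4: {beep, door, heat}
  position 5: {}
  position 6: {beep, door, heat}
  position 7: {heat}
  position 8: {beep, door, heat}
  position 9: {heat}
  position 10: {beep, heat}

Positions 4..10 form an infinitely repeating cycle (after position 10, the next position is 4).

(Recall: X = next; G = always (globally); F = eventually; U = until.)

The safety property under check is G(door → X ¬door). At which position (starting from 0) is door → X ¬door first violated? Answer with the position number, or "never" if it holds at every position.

Check door → X ¬door at each position in order: 0 ✓, 1 ✓, 2 ✓.
At position 3 the labels are {beep, door, heat} and the next position 4 has {beep, door, heat}, so door → X ¬door is false there. This is the first violation.

3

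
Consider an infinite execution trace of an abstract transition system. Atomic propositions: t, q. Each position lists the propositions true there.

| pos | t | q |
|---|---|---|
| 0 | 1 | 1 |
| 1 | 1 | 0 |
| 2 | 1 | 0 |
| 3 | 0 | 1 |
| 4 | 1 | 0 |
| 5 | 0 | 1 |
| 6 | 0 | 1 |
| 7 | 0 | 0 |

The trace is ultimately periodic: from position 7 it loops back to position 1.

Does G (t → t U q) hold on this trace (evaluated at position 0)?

Holds

t → t U q holds at every position 0..7, and those are all positions ever visited, so G (t → t U q) holds.
Positions where t holds: 0, 1, 2, 4.
Check t U q at each: 0→ok, 1→ok, 2→ok, 4→ok.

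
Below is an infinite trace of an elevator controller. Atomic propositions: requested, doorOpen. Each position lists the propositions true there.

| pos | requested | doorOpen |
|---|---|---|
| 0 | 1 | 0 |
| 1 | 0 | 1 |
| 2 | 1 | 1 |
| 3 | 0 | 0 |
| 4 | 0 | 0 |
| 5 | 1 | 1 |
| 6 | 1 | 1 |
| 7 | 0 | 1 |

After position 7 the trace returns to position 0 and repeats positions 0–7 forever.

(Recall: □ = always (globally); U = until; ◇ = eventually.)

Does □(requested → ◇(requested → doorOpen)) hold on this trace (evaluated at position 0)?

requested → ◇(requested → doorOpen) holds at every position 0..7, and those are all positions ever visited, so □(requested → ◇(requested → doorOpen)) holds.
Positions where requested holds: 0, 2, 5, 6.
Check ◇(requested → doorOpen) at each: 0→ok, 2→ok, 5→ok, 6→ok.

Satisfied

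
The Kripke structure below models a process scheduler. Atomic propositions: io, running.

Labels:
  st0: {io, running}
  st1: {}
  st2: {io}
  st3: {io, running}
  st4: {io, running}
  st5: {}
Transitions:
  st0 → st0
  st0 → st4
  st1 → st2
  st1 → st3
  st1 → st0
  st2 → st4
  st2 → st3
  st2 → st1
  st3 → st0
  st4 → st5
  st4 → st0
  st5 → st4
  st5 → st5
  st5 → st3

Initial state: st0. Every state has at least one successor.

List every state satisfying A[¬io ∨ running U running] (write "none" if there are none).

{st0, st3, st4}

States satisfying ¬io ∨ running: {st0, st1, st3, st4, st5}.
States satisfying running: {st0, st3, st4}.
States satisfying A[¬io ∨ running U running]: {st0, st3, st4}.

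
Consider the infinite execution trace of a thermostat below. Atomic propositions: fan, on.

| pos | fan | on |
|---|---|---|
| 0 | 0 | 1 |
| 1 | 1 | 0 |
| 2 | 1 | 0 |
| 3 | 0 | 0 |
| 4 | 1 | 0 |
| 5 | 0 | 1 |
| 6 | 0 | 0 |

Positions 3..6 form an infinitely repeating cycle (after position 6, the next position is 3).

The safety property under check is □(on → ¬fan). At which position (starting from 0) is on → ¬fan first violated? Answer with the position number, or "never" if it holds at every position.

never

on → ¬fan holds at every position 0..6, and those are all the positions the trace ever visits, so the invariant □(on → ¬fan) is never violated.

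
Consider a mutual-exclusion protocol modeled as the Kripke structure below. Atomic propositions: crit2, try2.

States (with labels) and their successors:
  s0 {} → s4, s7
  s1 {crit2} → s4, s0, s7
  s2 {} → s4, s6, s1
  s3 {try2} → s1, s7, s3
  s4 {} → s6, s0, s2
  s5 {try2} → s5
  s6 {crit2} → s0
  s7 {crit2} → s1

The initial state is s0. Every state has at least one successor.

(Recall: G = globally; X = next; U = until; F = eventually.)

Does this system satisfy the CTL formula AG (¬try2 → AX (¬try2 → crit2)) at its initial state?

States satisfying ¬try2 → AX (¬try2 → crit2): {s3, s5, s7}.
States satisfying AG (¬try2 → AX (¬try2 → crit2)): {s5}.
s0 is reachable from s0 and violates ¬try2 → AX (¬try2 → crit2), so AG fails at s0.
s0 ∉ Sat(AG (¬try2 → AX (¬try2 → crit2))).

No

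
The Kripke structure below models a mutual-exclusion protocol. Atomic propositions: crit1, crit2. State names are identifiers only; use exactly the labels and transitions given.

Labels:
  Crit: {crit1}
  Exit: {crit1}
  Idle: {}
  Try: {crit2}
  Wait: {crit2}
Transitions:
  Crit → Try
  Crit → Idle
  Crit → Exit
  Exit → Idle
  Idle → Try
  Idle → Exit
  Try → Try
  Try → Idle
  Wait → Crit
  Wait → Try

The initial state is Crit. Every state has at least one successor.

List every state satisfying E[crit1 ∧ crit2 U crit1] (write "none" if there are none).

{Crit, Exit}

States satisfying crit1 ∧ crit2: ∅.
States satisfying crit1: {Crit, Exit}.
States satisfying E[crit1 ∧ crit2 U crit1]: {Crit, Exit}.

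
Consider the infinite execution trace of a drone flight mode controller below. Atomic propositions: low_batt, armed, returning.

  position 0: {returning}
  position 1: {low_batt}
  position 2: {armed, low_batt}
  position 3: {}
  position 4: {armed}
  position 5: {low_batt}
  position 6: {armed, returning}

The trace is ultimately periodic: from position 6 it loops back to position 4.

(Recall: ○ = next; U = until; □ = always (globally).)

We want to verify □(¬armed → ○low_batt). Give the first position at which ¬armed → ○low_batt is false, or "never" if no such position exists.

Check ¬armed → ○low_batt at each position in order: 0 ✓, 1 ✓, 2 ✓.
At position 3 the labels are {} and the next position 4 has {armed}, so ¬armed → ○low_batt is false there. This is the first violation.

3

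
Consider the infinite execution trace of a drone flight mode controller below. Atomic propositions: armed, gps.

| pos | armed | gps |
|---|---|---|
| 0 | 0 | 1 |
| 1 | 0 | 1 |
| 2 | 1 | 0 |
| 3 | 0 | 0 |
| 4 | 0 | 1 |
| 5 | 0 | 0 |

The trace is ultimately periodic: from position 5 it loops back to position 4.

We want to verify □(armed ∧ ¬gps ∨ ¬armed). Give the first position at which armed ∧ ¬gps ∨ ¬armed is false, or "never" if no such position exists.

never

armed ∧ ¬gps ∨ ¬armed holds at every position 0..5, and those are all the positions the trace ever visits, so the invariant □(armed ∧ ¬gps ∨ ¬armed) is never violated.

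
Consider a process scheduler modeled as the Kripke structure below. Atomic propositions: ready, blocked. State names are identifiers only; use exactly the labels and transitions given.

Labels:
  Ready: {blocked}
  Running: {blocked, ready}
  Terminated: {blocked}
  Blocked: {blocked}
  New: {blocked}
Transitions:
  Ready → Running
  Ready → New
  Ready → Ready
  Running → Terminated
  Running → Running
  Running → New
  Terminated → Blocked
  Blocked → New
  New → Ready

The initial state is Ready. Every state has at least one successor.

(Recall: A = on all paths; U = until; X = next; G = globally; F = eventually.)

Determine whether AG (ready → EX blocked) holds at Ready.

States satisfying ready → EX blocked: {Ready, Running, Terminated, Blocked, New}.
States satisfying AG (ready → EX blocked): {Ready, Running, Terminated, Blocked, New}.
Every state reachable from Ready satisfies ready → EX blocked.
Ready ∈ Sat(AG (ready → EX blocked)).

Yes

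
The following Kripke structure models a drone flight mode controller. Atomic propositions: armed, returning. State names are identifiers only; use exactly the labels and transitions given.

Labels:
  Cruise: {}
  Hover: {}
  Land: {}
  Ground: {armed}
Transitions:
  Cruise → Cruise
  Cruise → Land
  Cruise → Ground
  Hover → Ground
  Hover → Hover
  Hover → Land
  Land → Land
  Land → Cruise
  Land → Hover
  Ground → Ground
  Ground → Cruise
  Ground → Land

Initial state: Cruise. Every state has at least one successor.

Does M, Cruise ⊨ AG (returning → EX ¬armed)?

Satisfied

States satisfying returning → EX ¬armed: {Cruise, Hover, Land, Ground}.
States satisfying AG (returning → EX ¬armed): {Cruise, Hover, Land, Ground}.
Every state reachable from Cruise satisfies returning → EX ¬armed.
Cruise ∈ Sat(AG (returning → EX ¬armed)).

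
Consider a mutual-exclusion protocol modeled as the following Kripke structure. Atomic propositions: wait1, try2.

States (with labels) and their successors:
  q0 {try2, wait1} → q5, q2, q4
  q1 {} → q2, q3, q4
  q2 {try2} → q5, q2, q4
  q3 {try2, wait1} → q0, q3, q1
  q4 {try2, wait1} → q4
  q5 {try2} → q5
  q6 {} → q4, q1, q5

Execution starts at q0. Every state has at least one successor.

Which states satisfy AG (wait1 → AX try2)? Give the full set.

{q0, q2, q4, q5}

States satisfying wait1 → AX try2: {q0, q1, q2, q4, q5, q6}.
States satisfying AG (wait1 → AX try2): {q0, q2, q4, q5}.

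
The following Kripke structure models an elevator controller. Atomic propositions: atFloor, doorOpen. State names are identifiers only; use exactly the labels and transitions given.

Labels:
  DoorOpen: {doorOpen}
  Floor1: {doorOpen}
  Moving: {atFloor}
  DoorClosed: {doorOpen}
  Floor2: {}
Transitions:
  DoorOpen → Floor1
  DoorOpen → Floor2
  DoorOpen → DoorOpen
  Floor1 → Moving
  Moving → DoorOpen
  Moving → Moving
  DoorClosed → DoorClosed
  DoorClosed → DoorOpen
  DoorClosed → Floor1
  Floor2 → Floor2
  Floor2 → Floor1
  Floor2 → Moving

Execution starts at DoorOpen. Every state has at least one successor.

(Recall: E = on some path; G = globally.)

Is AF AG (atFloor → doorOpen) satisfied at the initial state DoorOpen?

States satisfying AG (atFloor → doorOpen): ∅.
States satisfying AF AG (atFloor → doorOpen): ∅.
There is a path from DoorOpen along which AG (atFloor → doorOpen) never holds.
DoorOpen ∉ Sat(AF AG (atFloor → doorOpen)).

Violated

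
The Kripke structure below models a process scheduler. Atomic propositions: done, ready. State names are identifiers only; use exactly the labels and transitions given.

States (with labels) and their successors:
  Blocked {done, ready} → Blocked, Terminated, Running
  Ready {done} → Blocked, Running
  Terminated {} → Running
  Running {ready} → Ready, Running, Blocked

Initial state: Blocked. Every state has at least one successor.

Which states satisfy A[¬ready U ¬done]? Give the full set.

States satisfying ¬ready: {Ready, Terminated}.
States satisfying ¬done: {Terminated, Running}.
States satisfying A[¬ready U ¬done]: {Terminated, Running}.

{Terminated, Running}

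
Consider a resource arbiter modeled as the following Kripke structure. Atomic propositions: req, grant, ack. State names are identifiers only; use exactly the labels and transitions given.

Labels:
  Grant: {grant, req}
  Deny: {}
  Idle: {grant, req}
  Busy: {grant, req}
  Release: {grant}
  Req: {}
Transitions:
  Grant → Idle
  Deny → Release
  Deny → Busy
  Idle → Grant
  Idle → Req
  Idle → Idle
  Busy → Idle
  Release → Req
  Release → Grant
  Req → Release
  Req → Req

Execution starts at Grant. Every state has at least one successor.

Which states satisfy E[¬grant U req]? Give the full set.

{Grant, Deny, Idle, Busy}

States satisfying ¬grant: {Deny, Req}.
States satisfying req: {Grant, Idle, Busy}.
States satisfying E[¬grant U req]: {Grant, Deny, Idle, Busy}.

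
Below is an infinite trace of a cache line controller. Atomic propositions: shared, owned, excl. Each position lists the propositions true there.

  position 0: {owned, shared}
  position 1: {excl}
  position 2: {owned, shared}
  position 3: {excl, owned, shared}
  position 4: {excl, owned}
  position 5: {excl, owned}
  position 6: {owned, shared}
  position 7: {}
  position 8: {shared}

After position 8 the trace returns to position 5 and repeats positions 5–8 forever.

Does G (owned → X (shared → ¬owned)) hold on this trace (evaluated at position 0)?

Violated

owned → X (shared → ¬owned) must hold at every position from 0 onward. It fails at position 2, so G (owned → X (shared → ¬owned)) is false.
Positions where owned holds: 0, 2, 3, 4, 5, 6.
Check X (shared → ¬owned) at each: 0→ok, 2→fails, 3→ok, 4→ok, 5→fails, 6→ok.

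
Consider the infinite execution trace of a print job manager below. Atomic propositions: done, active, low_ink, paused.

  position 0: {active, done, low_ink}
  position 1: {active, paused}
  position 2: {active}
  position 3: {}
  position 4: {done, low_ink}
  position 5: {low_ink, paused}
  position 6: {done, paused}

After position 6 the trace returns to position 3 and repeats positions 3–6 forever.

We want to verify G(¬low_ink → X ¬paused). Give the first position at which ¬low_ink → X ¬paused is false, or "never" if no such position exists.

¬low_ink → X ¬paused holds at every position 0..6, and those are all the positions the trace ever visits, so the invariant G(¬low_ink → X ¬paused) is never violated.

never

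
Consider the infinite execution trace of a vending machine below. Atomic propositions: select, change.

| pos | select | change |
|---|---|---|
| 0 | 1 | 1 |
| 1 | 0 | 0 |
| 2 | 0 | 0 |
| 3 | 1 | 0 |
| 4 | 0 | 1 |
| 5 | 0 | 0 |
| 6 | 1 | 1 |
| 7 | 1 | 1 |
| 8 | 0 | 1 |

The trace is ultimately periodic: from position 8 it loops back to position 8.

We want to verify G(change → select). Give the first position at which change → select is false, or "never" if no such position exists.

4

Check change → select at each position in order: 0 ✓, 1 ✓, 2 ✓, 3 ✓.
At position 4 the labels are {change}, so change → select is false there. This is the first violation.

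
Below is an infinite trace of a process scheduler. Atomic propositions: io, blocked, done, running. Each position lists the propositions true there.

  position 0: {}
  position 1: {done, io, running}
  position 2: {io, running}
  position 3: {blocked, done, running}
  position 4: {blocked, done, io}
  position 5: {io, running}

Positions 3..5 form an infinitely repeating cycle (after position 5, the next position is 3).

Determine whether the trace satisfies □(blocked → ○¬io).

blocked → ○¬io must hold at every position from 0 onward. It fails at position 3, so □(blocked → ○¬io) is false.
Positions where blocked holds: 3, 4.
Check ○¬io at each: 3→fails, 4→fails.

Does not hold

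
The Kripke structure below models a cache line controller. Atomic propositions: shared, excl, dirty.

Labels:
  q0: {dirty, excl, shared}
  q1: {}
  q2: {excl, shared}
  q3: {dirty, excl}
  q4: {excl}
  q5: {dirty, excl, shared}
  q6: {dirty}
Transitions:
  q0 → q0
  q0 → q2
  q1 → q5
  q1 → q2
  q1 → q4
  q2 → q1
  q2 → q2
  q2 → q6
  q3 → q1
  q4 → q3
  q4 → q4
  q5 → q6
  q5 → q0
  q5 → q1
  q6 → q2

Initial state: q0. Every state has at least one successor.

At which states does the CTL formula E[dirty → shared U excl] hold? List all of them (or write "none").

States satisfying dirty → shared: {q0, q1, q2, q4, q5}.
States satisfying excl: {q0, q2, q3, q4, q5}.
States satisfying E[dirty → shared U excl]: {q0, q1, q2, q3, q4, q5}.

{q0, q1, q2, q3, q4, q5}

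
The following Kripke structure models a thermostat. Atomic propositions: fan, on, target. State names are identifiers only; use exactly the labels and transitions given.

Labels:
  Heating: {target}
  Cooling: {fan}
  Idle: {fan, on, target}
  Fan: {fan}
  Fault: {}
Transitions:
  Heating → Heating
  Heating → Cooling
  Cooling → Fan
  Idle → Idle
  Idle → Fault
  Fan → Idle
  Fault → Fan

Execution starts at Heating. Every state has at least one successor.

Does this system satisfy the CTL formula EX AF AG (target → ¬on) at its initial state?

Violated

States satisfying AF AG (target → ¬on): ∅.
States satisfying EX AF AG (target → ¬on): ∅.
No suitable path/successor from Heating witnesses the formula.
Heating ∉ Sat(EX AF AG (target → ¬on)).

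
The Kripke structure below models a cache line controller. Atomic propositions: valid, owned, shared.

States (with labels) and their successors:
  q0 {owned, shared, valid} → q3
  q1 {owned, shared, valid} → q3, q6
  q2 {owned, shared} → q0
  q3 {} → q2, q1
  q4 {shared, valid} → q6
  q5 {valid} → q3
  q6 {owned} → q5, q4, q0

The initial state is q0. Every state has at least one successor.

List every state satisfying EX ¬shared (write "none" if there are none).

States satisfying ¬shared: {q3, q5, q6}.
States satisfying EX ¬shared: {q0, q1, q4, q5, q6}.

{q0, q1, q4, q5, q6}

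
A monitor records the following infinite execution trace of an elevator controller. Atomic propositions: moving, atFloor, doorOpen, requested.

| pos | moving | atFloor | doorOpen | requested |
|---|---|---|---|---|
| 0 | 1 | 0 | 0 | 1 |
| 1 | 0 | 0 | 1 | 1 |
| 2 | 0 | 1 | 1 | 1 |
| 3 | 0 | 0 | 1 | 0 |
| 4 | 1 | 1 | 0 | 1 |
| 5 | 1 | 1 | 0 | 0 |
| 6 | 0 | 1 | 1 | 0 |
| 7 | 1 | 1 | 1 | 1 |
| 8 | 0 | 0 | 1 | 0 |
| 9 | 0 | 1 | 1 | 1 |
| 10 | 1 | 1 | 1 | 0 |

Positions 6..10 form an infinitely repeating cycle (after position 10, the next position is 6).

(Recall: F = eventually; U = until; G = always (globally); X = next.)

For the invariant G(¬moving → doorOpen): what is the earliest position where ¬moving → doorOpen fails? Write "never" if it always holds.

¬moving → doorOpen holds at every position 0..10, and those are all the positions the trace ever visits, so the invariant G(¬moving → doorOpen) is never violated.

never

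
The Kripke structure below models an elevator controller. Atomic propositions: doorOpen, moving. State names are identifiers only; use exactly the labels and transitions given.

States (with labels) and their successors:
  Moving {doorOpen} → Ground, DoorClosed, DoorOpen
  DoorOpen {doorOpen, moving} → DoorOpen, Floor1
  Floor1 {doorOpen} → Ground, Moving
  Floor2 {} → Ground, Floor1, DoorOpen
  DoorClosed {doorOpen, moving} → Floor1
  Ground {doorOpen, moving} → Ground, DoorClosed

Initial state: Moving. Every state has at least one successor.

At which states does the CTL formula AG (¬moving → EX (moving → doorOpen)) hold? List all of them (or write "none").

{Moving, DoorOpen, Floor1, Floor2, DoorClosed, Ground}

States satisfying ¬moving → EX (moving → doorOpen): {Moving, DoorOpen, Floor1, Floor2, DoorClosed, Ground}.
States satisfying AG (¬moving → EX (moving → doorOpen)): {Moving, DoorOpen, Floor1, Floor2, DoorClosed, Ground}.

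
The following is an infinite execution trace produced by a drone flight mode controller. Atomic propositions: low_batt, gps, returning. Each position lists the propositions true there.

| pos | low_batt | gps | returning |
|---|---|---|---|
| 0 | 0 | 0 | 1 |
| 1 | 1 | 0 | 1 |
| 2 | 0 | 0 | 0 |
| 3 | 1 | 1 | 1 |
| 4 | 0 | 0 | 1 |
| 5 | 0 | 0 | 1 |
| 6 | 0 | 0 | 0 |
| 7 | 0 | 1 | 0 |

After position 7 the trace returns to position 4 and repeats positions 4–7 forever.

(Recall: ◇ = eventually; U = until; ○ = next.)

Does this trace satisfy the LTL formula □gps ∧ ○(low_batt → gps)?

No

gps must hold at every position from 0 onward. It fails at position 0, so □gps is false.
The position after 0 is 1; low_batt → gps is false there.
At position 0: □gps is false; ○(low_batt → gps) is false; so □gps ∧ ○(low_batt → gps) is false.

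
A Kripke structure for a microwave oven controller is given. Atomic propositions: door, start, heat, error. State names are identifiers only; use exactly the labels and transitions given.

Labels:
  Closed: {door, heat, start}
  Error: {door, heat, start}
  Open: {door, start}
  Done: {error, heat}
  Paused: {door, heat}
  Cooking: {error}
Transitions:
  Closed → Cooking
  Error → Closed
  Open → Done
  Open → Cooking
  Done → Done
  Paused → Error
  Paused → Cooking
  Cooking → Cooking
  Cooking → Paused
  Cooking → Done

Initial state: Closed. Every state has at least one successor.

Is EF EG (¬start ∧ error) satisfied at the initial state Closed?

States satisfying EG (¬start ∧ error): {Done, Cooking}.
States satisfying EF EG (¬start ∧ error): {Closed, Error, Open, Done, Paused, Cooking}.
Some path from Closed reaches a state where EG (¬start ∧ error) holds.
Closed ∈ Sat(EF EG (¬start ∧ error)).

Holds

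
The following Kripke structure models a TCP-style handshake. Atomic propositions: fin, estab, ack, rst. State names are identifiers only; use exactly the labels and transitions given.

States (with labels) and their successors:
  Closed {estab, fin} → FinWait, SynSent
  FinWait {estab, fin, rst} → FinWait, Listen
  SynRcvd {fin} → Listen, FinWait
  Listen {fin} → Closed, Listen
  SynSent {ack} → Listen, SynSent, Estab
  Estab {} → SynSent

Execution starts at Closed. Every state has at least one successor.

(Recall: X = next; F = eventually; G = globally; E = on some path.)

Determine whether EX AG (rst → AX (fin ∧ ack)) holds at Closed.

States satisfying AG (rst → AX (fin ∧ ack)): ∅.
States satisfying EX AG (rst → AX (fin ∧ ack)): ∅.
No suitable path/successor from Closed witnesses the formula.
Closed ∉ Sat(EX AG (rst → AX (fin ∧ ack))).

No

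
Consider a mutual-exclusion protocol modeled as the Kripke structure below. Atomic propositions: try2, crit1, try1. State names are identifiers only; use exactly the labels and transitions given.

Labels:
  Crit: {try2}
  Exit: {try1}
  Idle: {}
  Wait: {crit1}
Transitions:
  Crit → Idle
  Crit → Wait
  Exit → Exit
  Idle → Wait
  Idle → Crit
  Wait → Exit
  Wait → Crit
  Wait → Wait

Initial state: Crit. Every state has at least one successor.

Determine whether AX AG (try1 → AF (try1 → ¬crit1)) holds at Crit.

Yes

States satisfying AG (try1 → AF (try1 → ¬crit1)): {Crit, Exit, Idle, Wait}.
States satisfying AX AG (try1 → AF (try1 → ¬crit1)): {Crit, Exit, Idle, Wait}.
Crit ∈ Sat(AX AG (try1 → AF (try1 → ¬crit1))).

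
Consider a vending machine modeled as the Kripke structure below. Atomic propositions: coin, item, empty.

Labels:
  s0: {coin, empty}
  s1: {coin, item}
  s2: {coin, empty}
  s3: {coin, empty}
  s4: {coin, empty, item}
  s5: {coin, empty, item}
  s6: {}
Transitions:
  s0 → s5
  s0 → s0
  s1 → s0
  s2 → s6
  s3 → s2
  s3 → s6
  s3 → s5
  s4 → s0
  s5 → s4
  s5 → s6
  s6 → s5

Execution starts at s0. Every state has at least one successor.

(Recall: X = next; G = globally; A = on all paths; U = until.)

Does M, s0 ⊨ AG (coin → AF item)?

Violated

States satisfying coin → AF item: {s1, s2, s3, s4, s5, s6}.
States satisfying AG (coin → AF item): ∅.
s0 is reachable from s0 and violates coin → AF item, so AG fails at s0.
s0 ∉ Sat(AG (coin → AF item)).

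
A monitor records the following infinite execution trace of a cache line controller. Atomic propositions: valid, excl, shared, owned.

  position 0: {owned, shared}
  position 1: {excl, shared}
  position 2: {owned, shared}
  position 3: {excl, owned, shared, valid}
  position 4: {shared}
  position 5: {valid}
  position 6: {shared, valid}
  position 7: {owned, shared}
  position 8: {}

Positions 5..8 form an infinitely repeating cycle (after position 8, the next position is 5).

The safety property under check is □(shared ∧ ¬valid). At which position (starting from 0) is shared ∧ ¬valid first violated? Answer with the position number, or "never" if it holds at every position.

Check shared ∧ ¬valid at each position in order: 0 ✓, 1 ✓, 2 ✓.
At position 3 the labels are {excl, owned, shared, valid}, so shared ∧ ¬valid is false there. This is the first violation.

3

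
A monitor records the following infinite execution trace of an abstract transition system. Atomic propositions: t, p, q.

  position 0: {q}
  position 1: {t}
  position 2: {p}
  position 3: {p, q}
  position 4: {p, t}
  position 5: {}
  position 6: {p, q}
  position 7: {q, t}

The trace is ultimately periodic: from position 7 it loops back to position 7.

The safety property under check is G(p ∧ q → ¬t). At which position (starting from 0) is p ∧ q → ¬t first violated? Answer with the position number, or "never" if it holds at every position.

never

p ∧ q → ¬t holds at every position 0..7, and those are all the positions the trace ever visits, so the invariant G(p ∧ q → ¬t) is never violated.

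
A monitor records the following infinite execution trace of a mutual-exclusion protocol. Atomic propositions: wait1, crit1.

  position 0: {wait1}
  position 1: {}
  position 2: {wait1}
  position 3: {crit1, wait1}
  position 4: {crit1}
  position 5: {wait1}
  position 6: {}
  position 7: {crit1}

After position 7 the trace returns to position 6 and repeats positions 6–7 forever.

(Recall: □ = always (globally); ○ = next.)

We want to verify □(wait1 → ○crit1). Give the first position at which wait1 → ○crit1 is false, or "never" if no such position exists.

0

At position 0 the labels are {wait1} and the next position 1 has {}, so wait1 → ○crit1 is false there. This is the first violation.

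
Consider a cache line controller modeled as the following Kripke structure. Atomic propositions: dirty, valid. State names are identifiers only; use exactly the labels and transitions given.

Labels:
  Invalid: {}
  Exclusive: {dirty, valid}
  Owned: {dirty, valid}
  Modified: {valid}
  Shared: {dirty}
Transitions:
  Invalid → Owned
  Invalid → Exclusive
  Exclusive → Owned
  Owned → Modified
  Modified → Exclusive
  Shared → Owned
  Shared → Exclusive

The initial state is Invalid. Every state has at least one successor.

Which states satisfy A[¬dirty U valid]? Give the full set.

{Invalid, Exclusive, Owned, Modified}

States satisfying ¬dirty: {Invalid, Modified}.
States satisfying valid: {Exclusive, Owned, Modified}.
States satisfying A[¬dirty U valid]: {Invalid, Exclusive, Owned, Modified}.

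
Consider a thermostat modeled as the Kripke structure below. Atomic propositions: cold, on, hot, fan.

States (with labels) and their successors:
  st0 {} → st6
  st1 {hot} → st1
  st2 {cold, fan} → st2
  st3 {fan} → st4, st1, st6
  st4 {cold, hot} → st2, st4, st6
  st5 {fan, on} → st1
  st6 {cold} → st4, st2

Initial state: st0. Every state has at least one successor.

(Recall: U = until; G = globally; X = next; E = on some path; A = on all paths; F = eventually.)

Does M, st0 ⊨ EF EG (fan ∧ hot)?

Violated

States satisfying EG (fan ∧ hot): ∅.
States satisfying EF EG (fan ∧ hot): ∅.
No suitable path/successor from st0 witnesses the formula.
st0 ∉ Sat(EF EG (fan ∧ hot)).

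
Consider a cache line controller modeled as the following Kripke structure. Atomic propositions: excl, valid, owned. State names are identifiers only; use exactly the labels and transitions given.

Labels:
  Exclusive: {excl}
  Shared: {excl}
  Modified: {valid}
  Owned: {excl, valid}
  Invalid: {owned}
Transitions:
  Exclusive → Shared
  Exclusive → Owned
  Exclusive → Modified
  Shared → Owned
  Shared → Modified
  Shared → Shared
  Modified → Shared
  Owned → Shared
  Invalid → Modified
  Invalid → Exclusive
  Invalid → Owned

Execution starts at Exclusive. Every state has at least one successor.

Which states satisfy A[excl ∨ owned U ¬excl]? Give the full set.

{Modified, Invalid}

States satisfying excl ∨ owned: {Exclusive, Shared, Owned, Invalid}.
States satisfying ¬excl: {Modified, Invalid}.
States satisfying A[excl ∨ owned U ¬excl]: {Modified, Invalid}.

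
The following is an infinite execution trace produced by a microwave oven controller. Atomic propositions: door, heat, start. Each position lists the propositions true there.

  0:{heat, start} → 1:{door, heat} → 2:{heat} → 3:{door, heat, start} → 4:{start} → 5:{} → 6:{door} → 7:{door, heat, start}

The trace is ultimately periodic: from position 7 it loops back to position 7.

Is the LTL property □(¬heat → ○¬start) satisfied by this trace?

¬heat → ○¬start must hold at every position from 0 onward. It fails at position 6, so □(¬heat → ○¬start) is false.
Positions where ¬heat holds: 4, 5, 6.
Check ○¬start at each: 4→ok, 5→ok, 6→fails.

Does not hold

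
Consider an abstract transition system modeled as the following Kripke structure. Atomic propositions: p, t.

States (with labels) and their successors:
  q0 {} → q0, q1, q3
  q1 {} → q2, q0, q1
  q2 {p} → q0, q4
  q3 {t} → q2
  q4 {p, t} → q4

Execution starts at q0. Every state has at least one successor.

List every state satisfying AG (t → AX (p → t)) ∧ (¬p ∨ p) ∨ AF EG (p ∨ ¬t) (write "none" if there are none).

{q0, q1, q2, q3, q4}

States satisfying t → AX (p → t): {q0, q1, q2, q4}.
States satisfying AG (t → AX (p → t)): {q4}.
States satisfying ¬p: {q0, q1, q3}.
States satisfying ¬p ∨ p: {q0, q1, q2, q3, q4}.
States satisfying AG (t → AX (p → t)) ∧ (¬p ∨ p): {q4}.
States satisfying EG (p ∨ ¬t): {q0, q1, q2, q4}.
States satisfying AF EG (p ∨ ¬t): {q0, q1, q2, q3, q4}.
States satisfying AG (t → AX (p → t)) ∧ (¬p ∨ p) ∨ AF EG (p ∨ ¬t): {q0, q1, q2, q3, q4}.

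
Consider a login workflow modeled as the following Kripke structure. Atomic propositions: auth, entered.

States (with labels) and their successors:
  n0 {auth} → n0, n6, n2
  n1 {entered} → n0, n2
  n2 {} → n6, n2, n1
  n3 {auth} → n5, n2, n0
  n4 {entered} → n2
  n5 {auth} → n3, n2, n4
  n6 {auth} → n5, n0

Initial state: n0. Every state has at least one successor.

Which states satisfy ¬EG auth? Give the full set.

States satisfying auth: {n0, n3, n5, n6}.
States satisfying EG auth: {n0, n3, n5, n6}.
States satisfying ¬EG auth: {n1, n2, n4}.

{n1, n2, n4}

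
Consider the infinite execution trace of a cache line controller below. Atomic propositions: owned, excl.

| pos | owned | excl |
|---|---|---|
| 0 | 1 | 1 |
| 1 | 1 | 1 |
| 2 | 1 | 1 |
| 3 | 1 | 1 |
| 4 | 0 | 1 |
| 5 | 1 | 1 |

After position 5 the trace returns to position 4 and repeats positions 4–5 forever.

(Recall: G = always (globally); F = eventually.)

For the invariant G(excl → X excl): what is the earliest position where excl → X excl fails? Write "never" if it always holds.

never

excl → X excl holds at every position 0..5, and those are all the positions the trace ever visits, so the invariant G(excl → X excl) is never violated.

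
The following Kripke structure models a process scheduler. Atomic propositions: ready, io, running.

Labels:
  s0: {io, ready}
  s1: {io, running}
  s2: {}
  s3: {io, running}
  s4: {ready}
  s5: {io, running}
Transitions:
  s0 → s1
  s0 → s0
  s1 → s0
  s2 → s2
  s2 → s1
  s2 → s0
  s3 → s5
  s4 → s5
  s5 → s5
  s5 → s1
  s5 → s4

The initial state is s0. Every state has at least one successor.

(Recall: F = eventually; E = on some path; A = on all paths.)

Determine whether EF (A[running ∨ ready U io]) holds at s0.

Holds

States satisfying A[running ∨ ready U io]: {s0, s1, s3, s4, s5}.
States satisfying EF (A[running ∨ ready U io]): {s0, s1, s2, s3, s4, s5}.
Some path from s0 reaches a state where A[running ∨ ready U io] holds.
s0 ∈ Sat(EF (A[running ∨ ready U io])).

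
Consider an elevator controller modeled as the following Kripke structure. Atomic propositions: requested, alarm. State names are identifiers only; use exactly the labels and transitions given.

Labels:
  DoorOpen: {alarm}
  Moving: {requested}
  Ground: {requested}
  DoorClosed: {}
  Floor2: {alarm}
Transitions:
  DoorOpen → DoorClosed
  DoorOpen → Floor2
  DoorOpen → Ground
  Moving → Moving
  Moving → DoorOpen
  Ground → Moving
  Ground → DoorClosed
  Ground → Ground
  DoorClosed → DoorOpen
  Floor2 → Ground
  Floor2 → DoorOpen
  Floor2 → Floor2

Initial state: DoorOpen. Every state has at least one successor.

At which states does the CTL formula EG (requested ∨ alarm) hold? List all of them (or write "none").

{DoorOpen, Moving, Ground, Floor2}

States satisfying requested ∨ alarm: {DoorOpen, Moving, Ground, Floor2}.
States satisfying EG (requested ∨ alarm): {DoorOpen, Moving, Ground, Floor2}.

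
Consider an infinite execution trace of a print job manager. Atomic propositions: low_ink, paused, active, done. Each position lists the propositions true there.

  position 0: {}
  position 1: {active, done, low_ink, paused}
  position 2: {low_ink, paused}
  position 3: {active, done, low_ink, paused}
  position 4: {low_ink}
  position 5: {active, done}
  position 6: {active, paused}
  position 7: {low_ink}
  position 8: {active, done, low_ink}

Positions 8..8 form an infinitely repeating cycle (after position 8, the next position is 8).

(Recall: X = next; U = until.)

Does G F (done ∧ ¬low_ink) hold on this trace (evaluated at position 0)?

F (done ∧ ¬low_ink) must hold at every position from 0 onward. It fails at position 6, so G F (done ∧ ¬low_ink) is false.

Does not hold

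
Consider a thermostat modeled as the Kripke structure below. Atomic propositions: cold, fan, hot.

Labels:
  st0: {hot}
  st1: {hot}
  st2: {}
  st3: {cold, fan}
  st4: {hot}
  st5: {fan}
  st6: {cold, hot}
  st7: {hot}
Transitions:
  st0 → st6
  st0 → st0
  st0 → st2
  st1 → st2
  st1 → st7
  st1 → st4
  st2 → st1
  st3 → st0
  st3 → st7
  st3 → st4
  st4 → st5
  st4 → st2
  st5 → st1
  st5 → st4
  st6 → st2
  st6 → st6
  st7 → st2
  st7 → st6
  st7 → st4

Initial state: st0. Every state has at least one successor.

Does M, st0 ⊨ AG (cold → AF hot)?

Holds

States satisfying cold → AF hot: {st0, st1, st2, st3, st4, st5, st6, st7}.
States satisfying AG (cold → AF hot): {st0, st1, st2, st3, st4, st5, st6, st7}.
Every state reachable from st0 satisfies cold → AF hot.
st0 ∈ Sat(AG (cold → AF hot)).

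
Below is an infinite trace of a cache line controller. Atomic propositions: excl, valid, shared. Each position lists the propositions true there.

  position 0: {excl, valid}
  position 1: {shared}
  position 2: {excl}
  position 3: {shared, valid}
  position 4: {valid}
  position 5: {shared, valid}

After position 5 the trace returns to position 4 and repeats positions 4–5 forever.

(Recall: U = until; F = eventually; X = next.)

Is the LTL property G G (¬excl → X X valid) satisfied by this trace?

Satisfied

G (¬excl → X X valid) holds at every position 0..5, and those are all positions ever visited, so G G (¬excl → X X valid) holds.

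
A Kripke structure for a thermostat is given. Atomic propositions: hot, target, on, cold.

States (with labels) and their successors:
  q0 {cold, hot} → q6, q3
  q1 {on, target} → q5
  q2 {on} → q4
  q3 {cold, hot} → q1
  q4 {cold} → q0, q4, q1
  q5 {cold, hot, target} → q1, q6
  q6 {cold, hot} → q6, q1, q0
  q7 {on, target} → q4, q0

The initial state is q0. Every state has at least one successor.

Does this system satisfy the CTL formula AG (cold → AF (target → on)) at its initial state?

States satisfying cold → AF (target → on): {q0, q1, q2, q3, q4, q5, q6, q7}.
States satisfying AG (cold → AF (target → on)): {q0, q1, q2, q3, q4, q5, q6, q7}.
Every state reachable from q0 satisfies cold → AF (target → on).
q0 ∈ Sat(AG (cold → AF (target → on))).

Yes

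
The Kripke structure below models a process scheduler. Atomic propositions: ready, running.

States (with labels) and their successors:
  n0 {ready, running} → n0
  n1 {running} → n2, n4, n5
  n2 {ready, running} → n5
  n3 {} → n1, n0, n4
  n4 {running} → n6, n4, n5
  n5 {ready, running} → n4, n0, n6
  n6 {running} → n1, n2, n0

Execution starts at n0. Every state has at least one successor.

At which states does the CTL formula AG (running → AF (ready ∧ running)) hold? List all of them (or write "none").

States satisfying running → AF (ready ∧ running): {n0, n2, n3, n5}.
States satisfying AG (running → AF (ready ∧ running)): {n0}.

{n0}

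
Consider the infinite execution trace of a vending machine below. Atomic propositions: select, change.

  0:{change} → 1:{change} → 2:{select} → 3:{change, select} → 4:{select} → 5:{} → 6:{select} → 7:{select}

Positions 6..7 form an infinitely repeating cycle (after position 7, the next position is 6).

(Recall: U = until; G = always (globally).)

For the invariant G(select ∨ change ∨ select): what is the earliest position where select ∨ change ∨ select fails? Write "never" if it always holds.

5

Check select ∨ change ∨ select at each position in order: 0 ✓, 1 ✓, 2 ✓, 3 ✓, 4 ✓.
At position 5 the labels are {}, so select ∨ change ∨ select is false there. This is the first violation.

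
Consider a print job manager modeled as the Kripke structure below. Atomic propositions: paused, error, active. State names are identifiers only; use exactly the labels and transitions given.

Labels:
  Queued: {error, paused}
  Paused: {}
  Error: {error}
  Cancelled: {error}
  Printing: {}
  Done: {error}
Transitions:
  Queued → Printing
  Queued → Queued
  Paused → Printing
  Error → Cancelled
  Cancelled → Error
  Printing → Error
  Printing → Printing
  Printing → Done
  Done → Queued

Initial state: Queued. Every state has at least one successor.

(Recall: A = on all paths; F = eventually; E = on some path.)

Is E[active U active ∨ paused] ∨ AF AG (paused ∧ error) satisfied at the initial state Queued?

Satisfied

States satisfying active: ∅.
States satisfying active ∨ paused: {Queued}.
States satisfying E[active U active ∨ paused]: {Queued}.
States satisfying AG (paused ∧ error): ∅.
States satisfying AF AG (paused ∧ error): ∅.
States satisfying E[active U active ∨ paused] ∨ AF AG (paused ∧ error): {Queued}.
Queued ∈ Sat(E[active U active ∨ paused] ∨ AF AG (paused ∧ error)).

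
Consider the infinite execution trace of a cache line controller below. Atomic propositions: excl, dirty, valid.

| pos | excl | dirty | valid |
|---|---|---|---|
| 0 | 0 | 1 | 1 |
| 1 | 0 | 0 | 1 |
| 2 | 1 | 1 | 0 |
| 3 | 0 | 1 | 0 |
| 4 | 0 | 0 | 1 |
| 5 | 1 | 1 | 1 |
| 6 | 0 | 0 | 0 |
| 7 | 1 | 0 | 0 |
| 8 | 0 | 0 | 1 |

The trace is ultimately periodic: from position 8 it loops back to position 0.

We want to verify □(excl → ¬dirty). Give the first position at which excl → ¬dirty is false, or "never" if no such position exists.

Check excl → ¬dirty at each position in order: 0 ✓, 1 ✓.
At position 2 the labels are {dirty, excl}, so excl → ¬dirty is false there. This is the first violation.

2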